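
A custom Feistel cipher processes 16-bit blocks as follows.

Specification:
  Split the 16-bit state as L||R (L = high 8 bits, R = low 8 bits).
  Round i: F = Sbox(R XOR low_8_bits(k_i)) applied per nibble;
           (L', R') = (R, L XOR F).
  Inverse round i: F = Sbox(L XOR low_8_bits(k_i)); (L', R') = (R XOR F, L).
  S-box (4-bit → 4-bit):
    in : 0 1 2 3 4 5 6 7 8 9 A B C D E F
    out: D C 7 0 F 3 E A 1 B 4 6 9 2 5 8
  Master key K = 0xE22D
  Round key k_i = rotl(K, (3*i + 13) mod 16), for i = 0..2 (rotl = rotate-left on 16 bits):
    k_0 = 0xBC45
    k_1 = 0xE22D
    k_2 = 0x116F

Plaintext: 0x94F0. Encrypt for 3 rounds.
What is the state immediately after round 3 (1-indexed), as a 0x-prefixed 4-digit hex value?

s_0 = plaintext = 0x94F0
s_1 = Round(s_0, k_0) = 0xF0F7
s_2 = Round(s_1, k_1) = 0xF7D4
s_3 = Round(s_2, k_2) = 0xD491

0xD491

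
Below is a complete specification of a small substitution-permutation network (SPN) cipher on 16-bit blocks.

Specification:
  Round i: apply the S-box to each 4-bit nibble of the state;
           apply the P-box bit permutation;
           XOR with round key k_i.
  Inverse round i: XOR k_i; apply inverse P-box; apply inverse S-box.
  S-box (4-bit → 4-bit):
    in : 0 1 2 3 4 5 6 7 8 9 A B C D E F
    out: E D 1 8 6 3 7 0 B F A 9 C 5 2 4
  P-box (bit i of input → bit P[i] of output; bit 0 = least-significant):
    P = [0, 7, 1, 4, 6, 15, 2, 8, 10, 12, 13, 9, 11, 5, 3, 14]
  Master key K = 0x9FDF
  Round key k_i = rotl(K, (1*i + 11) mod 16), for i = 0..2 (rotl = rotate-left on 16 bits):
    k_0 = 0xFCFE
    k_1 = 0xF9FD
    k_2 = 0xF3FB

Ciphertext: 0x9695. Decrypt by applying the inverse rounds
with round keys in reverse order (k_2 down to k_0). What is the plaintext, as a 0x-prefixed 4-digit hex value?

0x9A74

s_0 = ciphertext = 0x9695
s_1 = InvRound(s_0, k_2) = 0x0D1F
s_2 = InvRound(s_1, k_1) = 0xA654
s_3 = InvRound(s_2, k_0) = 0x9A74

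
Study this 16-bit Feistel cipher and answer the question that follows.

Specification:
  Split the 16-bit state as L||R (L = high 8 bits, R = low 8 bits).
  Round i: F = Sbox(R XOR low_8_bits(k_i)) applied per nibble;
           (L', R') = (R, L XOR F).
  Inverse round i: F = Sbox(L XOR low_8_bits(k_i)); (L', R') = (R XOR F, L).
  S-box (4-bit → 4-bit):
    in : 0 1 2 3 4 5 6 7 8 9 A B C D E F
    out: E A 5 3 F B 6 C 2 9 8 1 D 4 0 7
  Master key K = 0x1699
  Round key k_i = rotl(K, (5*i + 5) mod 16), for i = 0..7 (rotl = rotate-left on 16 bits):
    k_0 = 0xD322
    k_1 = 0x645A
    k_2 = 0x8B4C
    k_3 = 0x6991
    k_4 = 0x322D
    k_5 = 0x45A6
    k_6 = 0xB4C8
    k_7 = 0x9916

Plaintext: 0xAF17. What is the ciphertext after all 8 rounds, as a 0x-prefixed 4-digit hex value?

0xBBFE

s_0 = plaintext = 0xAF17
s_1 = Round(s_0, k_0) = 0x1794
s_2 = Round(s_1, k_1) = 0x94C7
s_3 = Round(s_2, k_2) = 0xC7B5
s_4 = Round(s_3, k_3) = 0xB598
s_5 = Round(s_4, k_4) = 0x98AE
s_6 = Round(s_5, k_5) = 0xAE7A
s_7 = Round(s_6, k_6) = 0x7ABB
s_8 = Round(s_7, k_7) = 0xBBFE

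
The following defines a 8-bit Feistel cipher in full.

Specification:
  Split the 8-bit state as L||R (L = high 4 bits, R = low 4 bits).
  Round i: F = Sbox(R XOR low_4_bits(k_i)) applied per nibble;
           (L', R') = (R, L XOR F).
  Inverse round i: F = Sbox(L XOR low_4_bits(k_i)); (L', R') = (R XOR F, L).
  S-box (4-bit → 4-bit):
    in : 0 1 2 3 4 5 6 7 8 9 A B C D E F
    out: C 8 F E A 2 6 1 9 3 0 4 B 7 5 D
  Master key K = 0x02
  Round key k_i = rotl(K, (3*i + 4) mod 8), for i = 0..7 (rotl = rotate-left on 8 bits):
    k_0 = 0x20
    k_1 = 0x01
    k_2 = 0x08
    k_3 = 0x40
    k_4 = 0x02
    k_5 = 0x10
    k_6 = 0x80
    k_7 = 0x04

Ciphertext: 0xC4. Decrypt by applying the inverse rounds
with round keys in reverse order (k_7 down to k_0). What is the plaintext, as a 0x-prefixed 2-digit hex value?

0x26

s_0 = ciphertext = 0xC4
s_1 = InvRound(s_0, k_7) = 0xDC
s_2 = InvRound(s_1, k_6) = 0xBD
s_3 = InvRound(s_2, k_5) = 0x9B
s_4 = InvRound(s_3, k_4) = 0xF9
s_5 = InvRound(s_4, k_3) = 0x4F
s_6 = InvRound(s_5, k_2) = 0x44
s_7 = InvRound(s_6, k_1) = 0x64
s_8 = InvRound(s_7, k_0) = 0x26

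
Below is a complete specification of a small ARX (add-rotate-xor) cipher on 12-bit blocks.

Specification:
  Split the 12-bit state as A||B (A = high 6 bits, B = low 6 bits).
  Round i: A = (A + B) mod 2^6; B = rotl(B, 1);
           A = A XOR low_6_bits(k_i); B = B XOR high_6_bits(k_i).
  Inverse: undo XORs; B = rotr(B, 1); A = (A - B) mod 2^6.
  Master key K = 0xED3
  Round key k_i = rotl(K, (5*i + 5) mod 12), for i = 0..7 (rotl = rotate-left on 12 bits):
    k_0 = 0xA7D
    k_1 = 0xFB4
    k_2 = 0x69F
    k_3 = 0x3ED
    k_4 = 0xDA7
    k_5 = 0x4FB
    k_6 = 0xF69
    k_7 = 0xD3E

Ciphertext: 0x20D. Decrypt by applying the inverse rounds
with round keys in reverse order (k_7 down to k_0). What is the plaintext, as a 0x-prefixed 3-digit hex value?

0x6EA

s_0 = ciphertext = 0x20D
s_1 = InvRound(s_0, k_7) = 0xEBC
s_2 = InvRound(s_1, k_6) = 0xCE0
s_3 = InvRound(s_2, k_5) = 0x3F9
s_4 = InvRound(s_3, k_4) = 0x067
s_5 = InvRound(s_4, k_3) = 0x614
s_6 = InvRound(s_5, k_2) = 0x007
s_7 = InvRound(s_6, k_1) = 0xE3C
s_8 = InvRound(s_7, k_0) = 0x6EA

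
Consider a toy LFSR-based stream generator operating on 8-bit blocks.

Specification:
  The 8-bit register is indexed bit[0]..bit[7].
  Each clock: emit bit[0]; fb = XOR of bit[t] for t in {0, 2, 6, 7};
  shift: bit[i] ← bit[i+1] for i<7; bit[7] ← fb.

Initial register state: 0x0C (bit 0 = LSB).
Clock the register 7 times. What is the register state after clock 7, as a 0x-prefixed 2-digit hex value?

0x32

reg_0 = 0x0C
clock 1: out=0, reg = 0x86
clock 2: out=0, reg = 0x43
clock 3: out=1, reg = 0x21
clock 4: out=1, reg = 0x90
clock 5: out=0, reg = 0xC8
clock 6: out=0, reg = 0x64
clock 7: out=0, reg = 0x32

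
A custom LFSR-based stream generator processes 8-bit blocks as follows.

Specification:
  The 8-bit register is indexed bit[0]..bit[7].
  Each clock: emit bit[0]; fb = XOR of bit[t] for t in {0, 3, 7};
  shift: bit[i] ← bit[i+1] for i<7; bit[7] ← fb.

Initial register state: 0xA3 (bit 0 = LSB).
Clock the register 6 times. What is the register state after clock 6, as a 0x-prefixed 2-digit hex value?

0x4A

reg_0 = 0xA3
clock 1: out=1, reg = 0x51
clock 2: out=1, reg = 0xA8
clock 3: out=0, reg = 0x54
clock 4: out=0, reg = 0x2A
clock 5: out=0, reg = 0x95
clock 6: out=1, reg = 0x4A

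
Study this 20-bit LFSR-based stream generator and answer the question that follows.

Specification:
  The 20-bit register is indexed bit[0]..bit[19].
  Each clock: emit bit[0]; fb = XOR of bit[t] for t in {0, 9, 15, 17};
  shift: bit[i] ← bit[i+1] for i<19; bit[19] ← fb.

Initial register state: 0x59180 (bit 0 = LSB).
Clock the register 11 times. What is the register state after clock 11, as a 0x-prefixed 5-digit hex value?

reg_0 = 0x59180
clock 1: out=0, reg = 0xAC8C0
clock 2: out=0, reg = 0x56460
clock 3: out=0, reg = 0x2B230
clock 4: out=0, reg = 0x95918
clock 5: out=0, reg = 0x4AC8C
clock 6: out=0, reg = 0xA5646
clock 7: out=0, reg = 0x52B23
clock 8: out=1, reg = 0x29591
clock 9: out=1, reg = 0x94AC8
clock 10: out=0, reg = 0xCA564
clock 11: out=0, reg = 0xE52B2

0xE52B2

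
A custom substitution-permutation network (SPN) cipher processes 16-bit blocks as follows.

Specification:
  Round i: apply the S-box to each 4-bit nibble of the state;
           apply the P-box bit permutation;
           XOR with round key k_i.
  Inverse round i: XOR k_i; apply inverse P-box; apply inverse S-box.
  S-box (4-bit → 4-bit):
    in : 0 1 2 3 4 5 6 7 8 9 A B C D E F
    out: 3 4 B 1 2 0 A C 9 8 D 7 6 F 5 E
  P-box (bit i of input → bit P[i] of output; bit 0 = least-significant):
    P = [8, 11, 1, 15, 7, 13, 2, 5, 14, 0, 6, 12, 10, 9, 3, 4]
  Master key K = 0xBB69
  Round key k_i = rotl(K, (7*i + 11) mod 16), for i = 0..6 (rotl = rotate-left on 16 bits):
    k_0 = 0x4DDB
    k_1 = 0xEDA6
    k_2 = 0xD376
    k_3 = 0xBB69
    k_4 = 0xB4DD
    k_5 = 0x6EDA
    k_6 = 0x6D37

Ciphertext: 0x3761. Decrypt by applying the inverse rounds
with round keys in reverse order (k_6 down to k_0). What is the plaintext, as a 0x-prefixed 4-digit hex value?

s_0 = ciphertext = 0x3761
s_1 = InvRound(s_0, k_6) = 0x6A1C
s_2 = InvRound(s_1, k_5) = 0x31E1
s_3 = InvRound(s_2, k_4) = 0xA578
s_4 = InvRound(s_3, k_3) = 0x2654
s_5 = InvRound(s_4, k_2) = 0x386A
s_6 = InvRound(s_5, k_1) = 0xEAE8
s_7 = InvRound(s_6, k_0) = 0x246A

0x246A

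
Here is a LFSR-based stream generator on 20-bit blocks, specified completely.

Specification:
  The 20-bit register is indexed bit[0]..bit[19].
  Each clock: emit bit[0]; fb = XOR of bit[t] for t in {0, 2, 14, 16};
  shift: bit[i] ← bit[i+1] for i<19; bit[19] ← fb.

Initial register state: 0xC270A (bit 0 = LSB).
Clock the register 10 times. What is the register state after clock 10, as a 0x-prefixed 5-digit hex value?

reg_0 = 0xC270A
clock 1: out=0, reg = 0x61385
clock 2: out=1, reg = 0x309C2
clock 3: out=0, reg = 0x984E1
clock 4: out=1, reg = 0x4C270
clock 5: out=0, reg = 0xA6138
clock 6: out=0, reg = 0xD309C
clock 7: out=0, reg = 0x6984E
clock 8: out=0, reg = 0xB4C27
clock 9: out=1, reg = 0x5A613
clock 10: out=1, reg = 0x2D309

0x2D309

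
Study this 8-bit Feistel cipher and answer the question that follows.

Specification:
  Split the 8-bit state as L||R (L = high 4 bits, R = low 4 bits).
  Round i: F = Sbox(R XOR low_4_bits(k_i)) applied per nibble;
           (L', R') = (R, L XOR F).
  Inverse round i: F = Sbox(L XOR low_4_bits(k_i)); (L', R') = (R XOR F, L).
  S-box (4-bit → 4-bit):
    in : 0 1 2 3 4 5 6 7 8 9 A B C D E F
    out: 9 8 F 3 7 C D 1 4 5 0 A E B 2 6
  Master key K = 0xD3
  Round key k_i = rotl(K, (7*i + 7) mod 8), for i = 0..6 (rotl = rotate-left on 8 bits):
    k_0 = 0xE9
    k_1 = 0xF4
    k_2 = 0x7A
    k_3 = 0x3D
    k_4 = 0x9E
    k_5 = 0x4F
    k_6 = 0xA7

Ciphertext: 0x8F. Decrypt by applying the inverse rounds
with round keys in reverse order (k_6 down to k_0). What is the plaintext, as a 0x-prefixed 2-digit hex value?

s_0 = ciphertext = 0x8F
s_1 = InvRound(s_0, k_6) = 0x98
s_2 = InvRound(s_1, k_5) = 0x59
s_3 = InvRound(s_2, k_4) = 0x35
s_4 = InvRound(s_3, k_3) = 0x73
s_5 = InvRound(s_4, k_2) = 0x87
s_6 = InvRound(s_5, k_1) = 0x98
s_7 = InvRound(s_6, k_0) = 0x19

0x19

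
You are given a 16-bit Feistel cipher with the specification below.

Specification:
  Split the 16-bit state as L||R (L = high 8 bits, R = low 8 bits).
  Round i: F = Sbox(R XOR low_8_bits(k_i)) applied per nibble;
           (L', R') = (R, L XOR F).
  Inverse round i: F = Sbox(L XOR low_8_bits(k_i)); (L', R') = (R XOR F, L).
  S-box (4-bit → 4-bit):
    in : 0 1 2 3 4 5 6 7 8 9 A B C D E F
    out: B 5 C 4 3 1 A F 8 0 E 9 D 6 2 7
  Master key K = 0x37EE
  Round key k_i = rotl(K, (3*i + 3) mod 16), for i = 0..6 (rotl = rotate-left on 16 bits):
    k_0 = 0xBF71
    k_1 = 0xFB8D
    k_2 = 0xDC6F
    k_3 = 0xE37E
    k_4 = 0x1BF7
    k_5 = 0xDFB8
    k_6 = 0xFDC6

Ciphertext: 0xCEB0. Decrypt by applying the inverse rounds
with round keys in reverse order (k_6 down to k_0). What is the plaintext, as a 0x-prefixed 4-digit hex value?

s_0 = ciphertext = 0xCEB0
s_1 = InvRound(s_0, k_6) = 0x08CE
s_2 = InvRound(s_1, k_5) = 0x5508
s_3 = InvRound(s_2, k_4) = 0xE455
s_4 = InvRound(s_3, k_3) = 0x5BE4
s_5 = InvRound(s_4, k_2) = 0xA75B
s_6 = InvRound(s_5, k_1) = 0x95A7
s_7 = InvRound(s_6, k_0) = 0x8495

0x8495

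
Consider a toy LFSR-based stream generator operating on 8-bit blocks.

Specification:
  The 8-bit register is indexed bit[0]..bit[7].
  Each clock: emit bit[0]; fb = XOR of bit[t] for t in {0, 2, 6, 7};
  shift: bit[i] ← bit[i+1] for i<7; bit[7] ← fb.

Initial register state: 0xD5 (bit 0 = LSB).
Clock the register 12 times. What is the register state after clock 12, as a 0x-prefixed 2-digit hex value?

0xD1

reg_0 = 0xD5
clock 1: out=1, reg = 0x6A
clock 2: out=0, reg = 0xB5
clock 3: out=1, reg = 0xDA
clock 4: out=0, reg = 0x6D
clock 5: out=1, reg = 0xB6
clock 6: out=0, reg = 0x5B
clock 7: out=1, reg = 0x2D
clock 8: out=1, reg = 0x16
clock 9: out=0, reg = 0x8B
clock 10: out=1, reg = 0x45
clock 11: out=1, reg = 0xA2
clock 12: out=0, reg = 0xD1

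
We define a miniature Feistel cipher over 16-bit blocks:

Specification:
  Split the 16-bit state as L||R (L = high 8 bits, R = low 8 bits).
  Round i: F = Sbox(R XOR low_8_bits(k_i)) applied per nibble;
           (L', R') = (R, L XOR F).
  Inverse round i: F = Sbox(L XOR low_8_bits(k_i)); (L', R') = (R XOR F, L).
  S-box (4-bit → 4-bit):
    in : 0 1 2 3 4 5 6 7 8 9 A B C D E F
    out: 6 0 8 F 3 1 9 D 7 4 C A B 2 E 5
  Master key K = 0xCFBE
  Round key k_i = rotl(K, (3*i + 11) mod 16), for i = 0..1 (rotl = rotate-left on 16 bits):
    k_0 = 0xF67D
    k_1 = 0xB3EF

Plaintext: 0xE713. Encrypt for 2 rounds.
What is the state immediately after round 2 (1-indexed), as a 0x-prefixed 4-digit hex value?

s_0 = plaintext = 0xE713
s_1 = Round(s_0, k_0) = 0x1379
s_2 = Round(s_1, k_1) = 0x795A

0x795A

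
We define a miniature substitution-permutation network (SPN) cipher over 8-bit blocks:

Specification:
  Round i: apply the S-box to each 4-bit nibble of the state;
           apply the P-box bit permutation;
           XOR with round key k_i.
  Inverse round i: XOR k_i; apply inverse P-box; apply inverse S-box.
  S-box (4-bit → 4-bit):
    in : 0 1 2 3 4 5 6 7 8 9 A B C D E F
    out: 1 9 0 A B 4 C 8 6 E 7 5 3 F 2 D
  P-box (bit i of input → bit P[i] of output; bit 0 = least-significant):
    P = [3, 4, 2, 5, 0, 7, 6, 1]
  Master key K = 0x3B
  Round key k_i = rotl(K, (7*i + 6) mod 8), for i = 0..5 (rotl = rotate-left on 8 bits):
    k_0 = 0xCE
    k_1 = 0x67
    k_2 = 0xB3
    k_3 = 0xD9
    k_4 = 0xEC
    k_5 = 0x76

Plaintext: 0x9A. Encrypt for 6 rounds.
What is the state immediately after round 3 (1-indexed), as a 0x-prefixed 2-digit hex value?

0xE9

s_0 = plaintext = 0x9A
s_1 = Round(s_0, k_0) = 0x10
s_2 = Round(s_1, k_1) = 0x6C
s_3 = Round(s_2, k_2) = 0xE9
s_4 = Round(s_3, k_3) = 0x6D
s_5 = Round(s_4, k_4) = 0x92
s_6 = Round(s_5, k_5) = 0xB4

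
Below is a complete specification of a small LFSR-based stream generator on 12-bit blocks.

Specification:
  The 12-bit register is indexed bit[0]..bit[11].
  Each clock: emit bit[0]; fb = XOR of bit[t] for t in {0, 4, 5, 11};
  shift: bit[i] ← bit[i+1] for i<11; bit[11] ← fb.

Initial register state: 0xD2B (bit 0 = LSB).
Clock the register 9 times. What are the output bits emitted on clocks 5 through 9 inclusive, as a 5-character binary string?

01001

reg_0 = 0xD2B
clock 1: out=1, reg = 0xE95
clock 2: out=1, reg = 0xF4A
clock 3: out=0, reg = 0xFA5
clock 4: out=1, reg = 0xFD2
clock 5: out=0, reg = 0x7E9
clock 6: out=1, reg = 0x3F4
clock 7: out=0, reg = 0x1FA
clock 8: out=0, reg = 0x0FD
clock 9: out=1, reg = 0x87E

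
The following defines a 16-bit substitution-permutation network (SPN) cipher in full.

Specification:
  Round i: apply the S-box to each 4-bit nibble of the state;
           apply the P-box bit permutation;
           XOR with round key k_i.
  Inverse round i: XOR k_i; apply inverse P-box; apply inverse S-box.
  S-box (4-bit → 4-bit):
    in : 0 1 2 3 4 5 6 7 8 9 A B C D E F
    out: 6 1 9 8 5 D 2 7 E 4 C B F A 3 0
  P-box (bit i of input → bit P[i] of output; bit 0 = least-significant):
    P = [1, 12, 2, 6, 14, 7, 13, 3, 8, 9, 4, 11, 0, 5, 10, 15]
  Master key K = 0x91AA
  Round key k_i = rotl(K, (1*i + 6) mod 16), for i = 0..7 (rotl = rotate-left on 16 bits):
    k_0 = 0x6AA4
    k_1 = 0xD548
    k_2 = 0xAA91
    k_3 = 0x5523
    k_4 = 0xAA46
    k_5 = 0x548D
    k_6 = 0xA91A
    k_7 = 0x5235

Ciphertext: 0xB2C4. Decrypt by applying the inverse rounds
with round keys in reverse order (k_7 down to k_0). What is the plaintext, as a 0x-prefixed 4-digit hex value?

0x3F71

s_0 = ciphertext = 0xB2C4
s_1 = InvRound(s_0, k_7) = 0xB973
s_2 = InvRound(s_1, k_6) = 0xEF3D
s_3 = InvRound(s_2, k_5) = 0xDC06
s_4 = InvRound(s_3, k_4) = 0x964D
s_5 = InvRound(s_4, k_3) = 0xDE25
s_6 = InvRound(s_5, k_2) = 0x0970
s_7 = InvRound(s_6, k_1) = 0x8A26
s_8 = InvRound(s_7, k_0) = 0x3F71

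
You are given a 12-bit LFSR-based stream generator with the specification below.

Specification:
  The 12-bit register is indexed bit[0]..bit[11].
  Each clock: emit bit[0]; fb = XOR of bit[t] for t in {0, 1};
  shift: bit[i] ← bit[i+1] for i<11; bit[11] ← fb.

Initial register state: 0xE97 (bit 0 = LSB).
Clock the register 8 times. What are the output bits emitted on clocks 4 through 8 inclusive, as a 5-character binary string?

reg_0 = 0xE97
clock 1: out=1, reg = 0x74B
clock 2: out=1, reg = 0x3A5
clock 3: out=1, reg = 0x9D2
clock 4: out=0, reg = 0xCE9
clock 5: out=1, reg = 0xE74
clock 6: out=0, reg = 0x73A
clock 7: out=0, reg = 0xB9D
clock 8: out=1, reg = 0xDCE

01001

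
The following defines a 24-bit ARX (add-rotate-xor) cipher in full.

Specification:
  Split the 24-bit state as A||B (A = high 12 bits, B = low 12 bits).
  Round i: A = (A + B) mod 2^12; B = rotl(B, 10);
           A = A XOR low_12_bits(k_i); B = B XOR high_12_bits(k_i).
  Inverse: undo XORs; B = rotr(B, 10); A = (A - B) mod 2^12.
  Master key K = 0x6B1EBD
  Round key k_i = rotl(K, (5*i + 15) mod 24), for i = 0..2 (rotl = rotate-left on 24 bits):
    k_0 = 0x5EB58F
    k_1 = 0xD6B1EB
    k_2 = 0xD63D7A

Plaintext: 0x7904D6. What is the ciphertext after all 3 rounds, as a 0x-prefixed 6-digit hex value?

s_0 = plaintext = 0x7904D6
s_1 = Round(s_0, k_0) = 0x9E9CDE
s_2 = Round(s_1, k_1) = 0x72C65C
s_3 = Round(s_2, k_2) = 0x0F2CF4

0x0F2CF4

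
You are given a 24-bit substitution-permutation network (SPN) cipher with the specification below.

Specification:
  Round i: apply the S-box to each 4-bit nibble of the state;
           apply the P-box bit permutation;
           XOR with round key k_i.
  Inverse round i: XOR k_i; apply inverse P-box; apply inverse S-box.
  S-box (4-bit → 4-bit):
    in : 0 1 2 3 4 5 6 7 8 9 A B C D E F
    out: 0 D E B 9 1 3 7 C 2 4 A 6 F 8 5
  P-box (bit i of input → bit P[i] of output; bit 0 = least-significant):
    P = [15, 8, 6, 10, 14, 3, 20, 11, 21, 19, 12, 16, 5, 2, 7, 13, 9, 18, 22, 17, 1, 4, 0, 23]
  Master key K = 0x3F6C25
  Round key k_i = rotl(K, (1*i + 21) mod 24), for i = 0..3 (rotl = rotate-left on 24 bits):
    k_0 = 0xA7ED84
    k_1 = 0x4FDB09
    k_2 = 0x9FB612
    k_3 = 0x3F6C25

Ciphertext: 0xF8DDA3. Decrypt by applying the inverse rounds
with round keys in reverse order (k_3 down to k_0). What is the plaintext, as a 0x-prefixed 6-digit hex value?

0xC6B3BC

s_0 = ciphertext = 0xF8DDA3
s_1 = InvRound(s_0, k_3) = 0x422806
s_2 = InvRound(s_1, k_2) = 0xB79284
s_3 = InvRound(s_2, k_1) = 0x8AC6D9
s_4 = InvRound(s_3, k_0) = 0xC6B3BC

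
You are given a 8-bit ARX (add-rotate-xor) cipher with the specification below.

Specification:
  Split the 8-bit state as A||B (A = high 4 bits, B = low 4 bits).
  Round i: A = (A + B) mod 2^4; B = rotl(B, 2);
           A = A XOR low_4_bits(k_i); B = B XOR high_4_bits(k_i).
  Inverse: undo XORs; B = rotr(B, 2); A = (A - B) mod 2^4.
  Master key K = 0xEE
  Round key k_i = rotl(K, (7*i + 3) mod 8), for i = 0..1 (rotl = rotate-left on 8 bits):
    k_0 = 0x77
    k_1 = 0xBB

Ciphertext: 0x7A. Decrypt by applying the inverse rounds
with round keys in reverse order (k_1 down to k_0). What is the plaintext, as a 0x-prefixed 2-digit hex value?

0x3C

s_0 = ciphertext = 0x7A
s_1 = InvRound(s_0, k_1) = 0x84
s_2 = InvRound(s_1, k_0) = 0x3C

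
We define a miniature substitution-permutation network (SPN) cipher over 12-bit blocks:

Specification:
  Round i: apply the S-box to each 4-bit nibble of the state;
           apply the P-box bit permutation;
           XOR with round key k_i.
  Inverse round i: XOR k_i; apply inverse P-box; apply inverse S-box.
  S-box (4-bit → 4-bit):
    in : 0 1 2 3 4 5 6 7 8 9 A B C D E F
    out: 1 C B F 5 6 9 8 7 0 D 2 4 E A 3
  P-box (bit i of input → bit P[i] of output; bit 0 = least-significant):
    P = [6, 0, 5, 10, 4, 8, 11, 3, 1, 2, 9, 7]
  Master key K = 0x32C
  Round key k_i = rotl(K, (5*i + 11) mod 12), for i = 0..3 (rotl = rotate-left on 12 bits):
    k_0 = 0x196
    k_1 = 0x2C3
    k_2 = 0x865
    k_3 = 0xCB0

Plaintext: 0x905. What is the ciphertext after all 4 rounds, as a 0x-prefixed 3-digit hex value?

0xE4E

s_0 = plaintext = 0x905
s_1 = Round(s_0, k_0) = 0x1A7
s_2 = Round(s_1, k_1) = 0xC5B
s_3 = Round(s_2, k_2) = 0x364
s_4 = Round(s_3, k_3) = 0xE4E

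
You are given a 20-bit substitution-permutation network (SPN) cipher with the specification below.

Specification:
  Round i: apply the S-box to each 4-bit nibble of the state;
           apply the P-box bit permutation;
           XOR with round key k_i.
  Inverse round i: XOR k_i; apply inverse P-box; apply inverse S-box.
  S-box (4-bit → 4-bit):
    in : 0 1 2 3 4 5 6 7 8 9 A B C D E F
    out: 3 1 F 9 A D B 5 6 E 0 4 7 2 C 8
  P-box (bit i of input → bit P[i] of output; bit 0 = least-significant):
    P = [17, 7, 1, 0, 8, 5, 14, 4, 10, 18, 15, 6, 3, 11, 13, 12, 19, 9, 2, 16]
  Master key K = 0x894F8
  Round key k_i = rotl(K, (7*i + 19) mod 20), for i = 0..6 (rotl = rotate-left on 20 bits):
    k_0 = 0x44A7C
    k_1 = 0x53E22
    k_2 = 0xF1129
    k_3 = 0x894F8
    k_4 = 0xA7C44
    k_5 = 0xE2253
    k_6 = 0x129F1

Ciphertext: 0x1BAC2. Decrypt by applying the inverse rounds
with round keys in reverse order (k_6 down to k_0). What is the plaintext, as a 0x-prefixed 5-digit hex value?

s_0 = ciphertext = 0x1BAC2
s_1 = InvRound(s_0, k_6) = 0xDFB6E
s_2 = InvRound(s_1, k_5) = 0xE6B23
s_3 = InvRound(s_2, k_4) = 0x8F60E
s_4 = InvRound(s_3, k_3) = 0x8BF98
s_5 = InvRound(s_4, k_2) = 0x48C46
s_6 = InvRound(s_5, k_1) = 0x9EEDA
s_7 = InvRound(s_6, k_0) = 0x5BCD8

0x5BCD8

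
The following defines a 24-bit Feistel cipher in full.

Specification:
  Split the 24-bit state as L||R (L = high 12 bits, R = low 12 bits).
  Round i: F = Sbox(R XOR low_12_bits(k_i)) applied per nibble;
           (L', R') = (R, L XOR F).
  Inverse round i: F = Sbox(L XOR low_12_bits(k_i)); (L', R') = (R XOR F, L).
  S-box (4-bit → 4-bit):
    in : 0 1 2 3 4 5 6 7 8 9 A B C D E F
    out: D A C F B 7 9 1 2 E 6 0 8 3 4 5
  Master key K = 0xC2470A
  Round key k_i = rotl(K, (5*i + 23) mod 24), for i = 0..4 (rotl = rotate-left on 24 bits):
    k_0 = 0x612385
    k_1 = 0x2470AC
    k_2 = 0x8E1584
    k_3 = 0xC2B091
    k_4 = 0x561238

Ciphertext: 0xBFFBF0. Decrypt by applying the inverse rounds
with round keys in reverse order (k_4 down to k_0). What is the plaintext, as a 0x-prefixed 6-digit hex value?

0xED0C79

s_0 = ciphertext = 0xBFFBF0
s_1 = InvRound(s_0, k_4) = 0x571BFF
s_2 = InvRound(s_1, k_3) = 0xCB2571
s_3 = InvRound(s_2, k_2) = 0xB88CB2
s_4 = InvRound(s_3, k_1) = 0xC79B88
s_5 = InvRound(s_4, k_0) = 0xED0C79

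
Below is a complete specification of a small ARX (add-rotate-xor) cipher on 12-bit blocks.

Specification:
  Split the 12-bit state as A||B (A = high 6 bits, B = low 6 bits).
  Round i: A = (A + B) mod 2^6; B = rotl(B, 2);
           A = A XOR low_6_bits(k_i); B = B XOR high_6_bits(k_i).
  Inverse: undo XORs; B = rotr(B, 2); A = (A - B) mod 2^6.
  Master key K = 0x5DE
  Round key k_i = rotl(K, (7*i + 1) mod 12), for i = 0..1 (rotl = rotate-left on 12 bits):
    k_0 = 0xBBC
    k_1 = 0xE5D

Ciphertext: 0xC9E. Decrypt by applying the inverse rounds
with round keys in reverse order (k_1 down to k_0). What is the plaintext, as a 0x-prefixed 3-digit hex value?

0x575

s_0 = ciphertext = 0xC9E
s_1 = InvRound(s_0, k_1) = 0xDB9
s_2 = InvRound(s_1, k_0) = 0x575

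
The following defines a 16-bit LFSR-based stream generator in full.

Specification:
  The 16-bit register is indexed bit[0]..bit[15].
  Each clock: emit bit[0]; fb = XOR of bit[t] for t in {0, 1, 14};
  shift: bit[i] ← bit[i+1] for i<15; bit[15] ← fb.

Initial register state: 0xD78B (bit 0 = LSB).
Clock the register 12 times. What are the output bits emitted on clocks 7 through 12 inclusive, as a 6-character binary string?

reg_0 = 0xD78B
clock 1: out=1, reg = 0xEBC5
clock 2: out=1, reg = 0x75E2
clock 3: out=0, reg = 0x3AF1
clock 4: out=1, reg = 0x9D78
clock 5: out=0, reg = 0x4EBC
clock 6: out=0, reg = 0xA75E
clock 7: out=0, reg = 0xD3AF
clock 8: out=1, reg = 0xE9D7
clock 9: out=1, reg = 0xF4EB
clock 10: out=1, reg = 0xFA75
clock 11: out=1, reg = 0x7D3A
clock 12: out=0, reg = 0x3E9D

011110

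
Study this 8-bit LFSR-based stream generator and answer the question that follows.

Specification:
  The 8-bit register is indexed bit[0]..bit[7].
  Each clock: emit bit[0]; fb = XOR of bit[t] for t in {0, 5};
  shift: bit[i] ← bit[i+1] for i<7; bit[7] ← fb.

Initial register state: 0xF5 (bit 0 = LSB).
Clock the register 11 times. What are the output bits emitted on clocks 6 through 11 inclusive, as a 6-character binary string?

reg_0 = 0xF5
clock 1: out=1, reg = 0x7A
clock 2: out=0, reg = 0xBD
clock 3: out=1, reg = 0x5E
clock 4: out=0, reg = 0x2F
clock 5: out=1, reg = 0x17
clock 6: out=1, reg = 0x8B
clock 7: out=1, reg = 0xC5
clock 8: out=1, reg = 0xE2
clock 9: out=0, reg = 0xF1
clock 10: out=1, reg = 0x78
clock 11: out=0, reg = 0xBC

111010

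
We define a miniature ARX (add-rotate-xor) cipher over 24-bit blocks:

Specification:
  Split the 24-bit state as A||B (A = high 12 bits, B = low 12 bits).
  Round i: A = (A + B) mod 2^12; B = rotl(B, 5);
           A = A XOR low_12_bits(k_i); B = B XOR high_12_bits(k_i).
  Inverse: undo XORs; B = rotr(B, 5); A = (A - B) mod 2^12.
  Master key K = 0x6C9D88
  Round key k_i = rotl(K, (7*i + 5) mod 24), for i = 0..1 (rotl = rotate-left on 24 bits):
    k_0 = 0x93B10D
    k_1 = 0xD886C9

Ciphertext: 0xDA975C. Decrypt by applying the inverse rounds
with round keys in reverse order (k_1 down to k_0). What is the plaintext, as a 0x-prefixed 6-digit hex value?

0x96C69B

s_0 = ciphertext = 0xDA975C
s_1 = InvRound(s_0, k_1) = 0x10AA56
s_2 = InvRound(s_1, k_0) = 0x96C69B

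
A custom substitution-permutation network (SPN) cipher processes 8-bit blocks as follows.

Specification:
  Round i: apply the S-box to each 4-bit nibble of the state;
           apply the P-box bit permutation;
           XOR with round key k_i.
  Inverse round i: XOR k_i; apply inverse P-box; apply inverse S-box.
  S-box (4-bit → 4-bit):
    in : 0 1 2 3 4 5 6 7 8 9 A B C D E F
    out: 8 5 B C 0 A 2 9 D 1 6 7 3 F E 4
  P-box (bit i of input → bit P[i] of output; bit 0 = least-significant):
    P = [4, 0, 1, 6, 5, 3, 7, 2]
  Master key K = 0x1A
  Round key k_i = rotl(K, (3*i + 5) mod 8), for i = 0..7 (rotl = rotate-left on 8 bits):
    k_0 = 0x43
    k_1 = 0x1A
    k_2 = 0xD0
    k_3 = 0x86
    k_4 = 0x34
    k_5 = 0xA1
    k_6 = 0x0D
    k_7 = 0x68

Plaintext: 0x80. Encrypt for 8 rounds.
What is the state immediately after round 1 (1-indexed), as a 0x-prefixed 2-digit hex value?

s_0 = plaintext = 0x80
s_1 = Round(s_0, k_0) = 0xA7
s_2 = Round(s_1, k_1) = 0xC2
s_3 = Round(s_2, k_2) = 0xA9
s_4 = Round(s_3, k_3) = 0x1E
s_5 = Round(s_4, k_4) = 0xD7
s_6 = Round(s_5, k_5) = 0x5D
s_7 = Round(s_6, k_6) = 0x52
s_8 = Round(s_7, k_7) = 0x35

0xA7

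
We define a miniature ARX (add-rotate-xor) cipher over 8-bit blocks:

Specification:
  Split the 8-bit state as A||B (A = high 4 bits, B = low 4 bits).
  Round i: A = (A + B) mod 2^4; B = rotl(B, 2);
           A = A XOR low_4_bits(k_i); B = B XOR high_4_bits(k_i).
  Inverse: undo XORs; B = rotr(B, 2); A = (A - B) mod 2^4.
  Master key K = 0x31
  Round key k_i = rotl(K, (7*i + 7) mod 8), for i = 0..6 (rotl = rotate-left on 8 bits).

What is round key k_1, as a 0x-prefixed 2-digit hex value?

K = 0x31
k_0 = rotl(K, (7*0+7) mod 8) = rotl(K, 7) = 0x98
k_1 = rotl(K, (7*1+7) mod 8) = rotl(K, 6) = 0x4C

0x4C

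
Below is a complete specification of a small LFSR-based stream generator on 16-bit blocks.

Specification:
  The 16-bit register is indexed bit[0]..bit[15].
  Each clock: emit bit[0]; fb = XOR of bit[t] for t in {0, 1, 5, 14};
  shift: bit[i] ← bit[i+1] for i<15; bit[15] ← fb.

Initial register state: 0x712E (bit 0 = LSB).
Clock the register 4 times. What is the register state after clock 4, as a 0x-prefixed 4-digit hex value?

reg_0 = 0x712E
clock 1: out=0, reg = 0xB897
clock 2: out=1, reg = 0x5C4B
clock 3: out=1, reg = 0xAE25
clock 4: out=1, reg = 0x5712

0x5712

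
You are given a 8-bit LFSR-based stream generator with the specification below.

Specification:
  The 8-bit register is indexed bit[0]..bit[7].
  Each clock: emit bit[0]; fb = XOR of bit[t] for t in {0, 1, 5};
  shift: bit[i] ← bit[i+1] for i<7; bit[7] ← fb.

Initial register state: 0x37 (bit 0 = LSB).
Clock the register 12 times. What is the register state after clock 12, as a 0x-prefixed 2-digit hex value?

0xB8

reg_0 = 0x37
clock 1: out=1, reg = 0x9B
clock 2: out=1, reg = 0x4D
clock 3: out=1, reg = 0xA6
clock 4: out=0, reg = 0x53
clock 5: out=1, reg = 0x29
clock 6: out=1, reg = 0x14
clock 7: out=0, reg = 0x0A
clock 8: out=0, reg = 0x85
clock 9: out=1, reg = 0xC2
clock 10: out=0, reg = 0xE1
clock 11: out=1, reg = 0x70
clock 12: out=0, reg = 0xB8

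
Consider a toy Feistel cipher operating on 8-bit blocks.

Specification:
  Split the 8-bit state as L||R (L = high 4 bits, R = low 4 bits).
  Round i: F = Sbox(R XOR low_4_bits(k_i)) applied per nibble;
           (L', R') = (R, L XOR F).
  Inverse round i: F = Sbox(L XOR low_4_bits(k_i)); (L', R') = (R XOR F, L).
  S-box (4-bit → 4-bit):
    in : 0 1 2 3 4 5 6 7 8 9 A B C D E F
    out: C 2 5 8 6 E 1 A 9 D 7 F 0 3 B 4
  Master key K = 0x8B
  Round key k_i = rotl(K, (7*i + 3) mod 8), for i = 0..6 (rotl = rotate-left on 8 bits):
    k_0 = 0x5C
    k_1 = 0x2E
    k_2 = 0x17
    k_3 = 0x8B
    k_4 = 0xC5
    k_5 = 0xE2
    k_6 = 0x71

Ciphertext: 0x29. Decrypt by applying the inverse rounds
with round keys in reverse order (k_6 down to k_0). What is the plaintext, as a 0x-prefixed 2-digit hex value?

0x36

s_0 = ciphertext = 0x29
s_1 = InvRound(s_0, k_6) = 0x12
s_2 = InvRound(s_1, k_5) = 0xA1
s_3 = InvRound(s_2, k_4) = 0x5A
s_4 = InvRound(s_3, k_3) = 0x15
s_5 = InvRound(s_4, k_2) = 0x41
s_6 = InvRound(s_5, k_1) = 0x64
s_7 = InvRound(s_6, k_0) = 0x36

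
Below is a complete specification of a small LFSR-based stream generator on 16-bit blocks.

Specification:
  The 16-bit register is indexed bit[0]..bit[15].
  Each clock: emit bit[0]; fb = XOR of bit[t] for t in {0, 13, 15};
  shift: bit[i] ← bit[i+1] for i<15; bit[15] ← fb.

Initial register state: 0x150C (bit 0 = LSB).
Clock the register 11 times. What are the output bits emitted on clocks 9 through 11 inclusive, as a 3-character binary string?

101

reg_0 = 0x150C
clock 1: out=0, reg = 0x0A86
clock 2: out=0, reg = 0x0543
clock 3: out=1, reg = 0x82A1
clock 4: out=1, reg = 0x4150
clock 5: out=0, reg = 0x20A8
clock 6: out=0, reg = 0x9054
clock 7: out=0, reg = 0xC82A
clock 8: out=0, reg = 0xE415
clock 9: out=1, reg = 0xF20A
clock 10: out=0, reg = 0x7905
clock 11: out=1, reg = 0x3C82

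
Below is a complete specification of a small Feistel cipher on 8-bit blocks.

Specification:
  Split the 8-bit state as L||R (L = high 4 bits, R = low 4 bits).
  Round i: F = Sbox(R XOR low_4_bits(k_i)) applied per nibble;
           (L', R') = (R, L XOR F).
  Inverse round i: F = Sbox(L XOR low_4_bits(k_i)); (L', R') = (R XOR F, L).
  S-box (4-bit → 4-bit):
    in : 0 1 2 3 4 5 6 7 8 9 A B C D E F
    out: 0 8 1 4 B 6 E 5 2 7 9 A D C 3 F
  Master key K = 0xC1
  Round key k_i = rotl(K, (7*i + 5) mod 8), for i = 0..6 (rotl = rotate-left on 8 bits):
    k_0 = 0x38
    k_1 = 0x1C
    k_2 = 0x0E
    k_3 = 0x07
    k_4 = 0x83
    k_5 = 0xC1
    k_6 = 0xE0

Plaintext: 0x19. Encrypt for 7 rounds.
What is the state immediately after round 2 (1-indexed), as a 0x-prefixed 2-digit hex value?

0x9F

s_0 = plaintext = 0x19
s_1 = Round(s_0, k_0) = 0x99
s_2 = Round(s_1, k_1) = 0x9F
s_3 = Round(s_2, k_2) = 0xF1
s_4 = Round(s_3, k_3) = 0x11
s_5 = Round(s_4, k_4) = 0x10
s_6 = Round(s_5, k_5) = 0x09
s_7 = Round(s_6, k_6) = 0x97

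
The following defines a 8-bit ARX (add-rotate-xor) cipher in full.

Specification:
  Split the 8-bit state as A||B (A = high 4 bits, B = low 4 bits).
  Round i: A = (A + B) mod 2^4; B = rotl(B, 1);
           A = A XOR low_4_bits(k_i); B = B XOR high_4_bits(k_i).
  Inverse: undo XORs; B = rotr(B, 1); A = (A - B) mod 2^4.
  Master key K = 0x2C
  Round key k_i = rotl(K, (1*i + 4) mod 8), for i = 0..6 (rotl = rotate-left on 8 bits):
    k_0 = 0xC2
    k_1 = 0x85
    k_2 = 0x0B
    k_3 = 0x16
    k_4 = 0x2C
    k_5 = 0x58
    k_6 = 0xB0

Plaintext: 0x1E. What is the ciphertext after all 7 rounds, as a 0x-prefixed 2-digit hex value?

s_0 = plaintext = 0x1E
s_1 = Round(s_0, k_0) = 0xD1
s_2 = Round(s_1, k_1) = 0xBA
s_3 = Round(s_2, k_2) = 0xE5
s_4 = Round(s_3, k_3) = 0x5B
s_5 = Round(s_4, k_4) = 0xC5
s_6 = Round(s_5, k_5) = 0x9F
s_7 = Round(s_6, k_6) = 0x84

0x84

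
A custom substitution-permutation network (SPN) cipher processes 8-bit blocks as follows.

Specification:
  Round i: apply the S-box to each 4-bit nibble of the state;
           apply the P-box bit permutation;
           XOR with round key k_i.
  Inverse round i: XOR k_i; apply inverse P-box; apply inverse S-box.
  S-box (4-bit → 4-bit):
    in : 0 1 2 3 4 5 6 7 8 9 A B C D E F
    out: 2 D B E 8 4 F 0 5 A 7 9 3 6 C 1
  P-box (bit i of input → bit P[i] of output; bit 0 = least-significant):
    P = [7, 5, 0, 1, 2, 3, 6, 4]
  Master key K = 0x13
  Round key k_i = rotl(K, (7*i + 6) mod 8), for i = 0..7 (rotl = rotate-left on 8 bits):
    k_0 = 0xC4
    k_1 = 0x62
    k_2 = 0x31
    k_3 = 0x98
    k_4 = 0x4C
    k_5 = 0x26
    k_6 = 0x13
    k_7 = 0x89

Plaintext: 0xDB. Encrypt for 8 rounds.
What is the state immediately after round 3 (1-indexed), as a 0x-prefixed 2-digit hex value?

s_0 = plaintext = 0xDB
s_1 = Round(s_0, k_0) = 0x0E
s_2 = Round(s_1, k_1) = 0x69
s_3 = Round(s_2, k_2) = 0x4F
s_4 = Round(s_3, k_3) = 0x08
s_5 = Round(s_4, k_4) = 0xC5
s_6 = Round(s_5, k_5) = 0x2B
s_7 = Round(s_6, k_6) = 0x8D
s_8 = Round(s_7, k_7) = 0xEC

0x4F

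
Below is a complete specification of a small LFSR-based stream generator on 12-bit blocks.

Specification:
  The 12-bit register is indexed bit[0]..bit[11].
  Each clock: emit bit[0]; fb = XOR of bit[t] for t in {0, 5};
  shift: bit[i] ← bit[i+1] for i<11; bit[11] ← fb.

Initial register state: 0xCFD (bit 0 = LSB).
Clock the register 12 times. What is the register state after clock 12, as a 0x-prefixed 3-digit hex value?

reg_0 = 0xCFD
clock 1: out=1, reg = 0x67E
clock 2: out=0, reg = 0xB3F
clock 3: out=1, reg = 0x59F
clock 4: out=1, reg = 0xACF
clock 5: out=1, reg = 0xD67
clock 6: out=1, reg = 0x6B3
clock 7: out=1, reg = 0x359
clock 8: out=1, reg = 0x9AC
clock 9: out=0, reg = 0xCD6
clock 10: out=0, reg = 0x66B
clock 11: out=1, reg = 0x335
clock 12: out=1, reg = 0x19A

0x19A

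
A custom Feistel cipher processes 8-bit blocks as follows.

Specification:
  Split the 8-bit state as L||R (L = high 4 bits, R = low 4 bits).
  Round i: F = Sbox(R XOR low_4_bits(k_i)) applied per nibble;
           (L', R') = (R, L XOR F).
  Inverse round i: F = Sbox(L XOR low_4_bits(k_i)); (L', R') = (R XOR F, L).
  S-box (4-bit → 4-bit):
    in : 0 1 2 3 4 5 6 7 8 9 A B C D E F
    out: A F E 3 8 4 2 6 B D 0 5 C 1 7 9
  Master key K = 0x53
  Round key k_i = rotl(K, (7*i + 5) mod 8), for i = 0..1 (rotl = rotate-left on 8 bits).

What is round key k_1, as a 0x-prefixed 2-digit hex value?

K = 0x53
k_0 = rotl(K, (7*0+5) mod 8) = rotl(K, 5) = 0x6A
k_1 = rotl(K, (7*1+5) mod 8) = rotl(K, 4) = 0x35

0x35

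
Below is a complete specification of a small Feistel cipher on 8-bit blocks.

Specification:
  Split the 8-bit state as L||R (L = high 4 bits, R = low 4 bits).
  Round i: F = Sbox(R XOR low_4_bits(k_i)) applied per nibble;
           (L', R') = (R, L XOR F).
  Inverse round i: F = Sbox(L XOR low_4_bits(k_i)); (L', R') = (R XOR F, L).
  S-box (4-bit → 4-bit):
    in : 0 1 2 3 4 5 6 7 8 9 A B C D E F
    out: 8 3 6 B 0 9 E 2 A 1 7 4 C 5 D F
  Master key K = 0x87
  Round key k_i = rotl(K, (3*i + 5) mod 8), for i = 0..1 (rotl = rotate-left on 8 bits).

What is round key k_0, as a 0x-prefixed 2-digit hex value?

K = 0x87
k_0 = rotl(K, (3*0+5) mod 8) = rotl(K, 5) = 0xF0

0xF0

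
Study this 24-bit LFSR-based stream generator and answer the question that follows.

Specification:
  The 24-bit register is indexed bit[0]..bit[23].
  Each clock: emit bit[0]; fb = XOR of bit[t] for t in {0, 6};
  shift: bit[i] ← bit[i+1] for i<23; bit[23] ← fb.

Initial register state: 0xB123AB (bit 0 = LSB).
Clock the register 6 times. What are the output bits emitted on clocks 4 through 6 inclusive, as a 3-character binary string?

reg_0 = 0xB123AB
clock 1: out=1, reg = 0xD891D5
clock 2: out=1, reg = 0x6C48EA
clock 3: out=0, reg = 0xB62475
clock 4: out=1, reg = 0x5B123A
clock 5: out=0, reg = 0x2D891D
clock 6: out=1, reg = 0x96C48E

101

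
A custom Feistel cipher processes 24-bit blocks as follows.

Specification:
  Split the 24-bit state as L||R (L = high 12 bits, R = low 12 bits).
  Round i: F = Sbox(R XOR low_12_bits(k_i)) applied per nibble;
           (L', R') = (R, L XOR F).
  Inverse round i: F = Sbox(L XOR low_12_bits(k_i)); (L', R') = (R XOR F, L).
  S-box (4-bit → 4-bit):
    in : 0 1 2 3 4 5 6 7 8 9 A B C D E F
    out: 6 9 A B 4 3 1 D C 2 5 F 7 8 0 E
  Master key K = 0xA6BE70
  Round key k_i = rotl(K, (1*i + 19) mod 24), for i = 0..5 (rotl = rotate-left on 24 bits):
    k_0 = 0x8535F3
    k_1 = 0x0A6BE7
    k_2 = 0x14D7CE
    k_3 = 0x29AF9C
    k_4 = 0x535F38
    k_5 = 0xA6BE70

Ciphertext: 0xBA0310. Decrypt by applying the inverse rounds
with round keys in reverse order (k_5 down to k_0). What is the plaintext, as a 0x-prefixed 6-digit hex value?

0xBF81B3

s_0 = ciphertext = 0xBA0310
s_1 = InvRound(s_0, k_5) = 0x096BA0
s_2 = InvRound(s_1, k_4) = 0x5F0096
s_3 = InvRound(s_2, k_3) = 0x5815F0
s_4 = InvRound(s_3, k_2) = 0xFBE581
s_5 = InvRound(s_4, k_1) = 0x1B3FBE
s_6 = InvRound(s_5, k_0) = 0xBF81B3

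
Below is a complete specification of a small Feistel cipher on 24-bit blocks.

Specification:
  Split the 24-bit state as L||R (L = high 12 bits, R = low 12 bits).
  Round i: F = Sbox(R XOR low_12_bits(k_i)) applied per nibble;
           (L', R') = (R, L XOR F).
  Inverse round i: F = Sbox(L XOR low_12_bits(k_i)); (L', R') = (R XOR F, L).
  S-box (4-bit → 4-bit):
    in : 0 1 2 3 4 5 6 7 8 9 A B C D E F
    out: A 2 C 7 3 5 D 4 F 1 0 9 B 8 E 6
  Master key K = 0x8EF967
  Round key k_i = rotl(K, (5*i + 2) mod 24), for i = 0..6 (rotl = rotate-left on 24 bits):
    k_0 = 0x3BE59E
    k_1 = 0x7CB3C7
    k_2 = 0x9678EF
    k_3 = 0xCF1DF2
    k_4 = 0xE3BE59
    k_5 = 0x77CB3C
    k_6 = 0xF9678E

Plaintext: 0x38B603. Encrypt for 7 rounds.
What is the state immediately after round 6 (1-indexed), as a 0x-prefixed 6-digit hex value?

s_0 = plaintext = 0x38B603
s_1 = Round(s_0, k_0) = 0x603493
s_2 = Round(s_1, k_1) = 0x493250
s_3 = Round(s_2, k_2) = 0x250405
s_4 = Round(s_3, k_3) = 0x405334
s_5 = Round(s_4, k_4) = 0x334CDD
s_6 = Round(s_5, k_5) = 0xCDD7D6
s_7 = Round(s_6, k_6) = 0x7D6682

0xCDD7D6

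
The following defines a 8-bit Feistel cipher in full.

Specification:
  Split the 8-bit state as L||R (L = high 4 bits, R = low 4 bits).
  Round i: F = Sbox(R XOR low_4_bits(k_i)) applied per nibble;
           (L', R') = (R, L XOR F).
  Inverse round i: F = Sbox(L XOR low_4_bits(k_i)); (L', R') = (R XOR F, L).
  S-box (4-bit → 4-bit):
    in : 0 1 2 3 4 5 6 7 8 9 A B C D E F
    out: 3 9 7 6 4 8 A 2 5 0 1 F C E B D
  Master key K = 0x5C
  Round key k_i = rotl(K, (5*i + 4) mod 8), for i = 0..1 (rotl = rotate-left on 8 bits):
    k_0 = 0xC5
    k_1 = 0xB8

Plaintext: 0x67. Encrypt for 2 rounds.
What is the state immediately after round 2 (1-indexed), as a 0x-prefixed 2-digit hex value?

0x17

s_0 = plaintext = 0x67
s_1 = Round(s_0, k_0) = 0x71
s_2 = Round(s_1, k_1) = 0x17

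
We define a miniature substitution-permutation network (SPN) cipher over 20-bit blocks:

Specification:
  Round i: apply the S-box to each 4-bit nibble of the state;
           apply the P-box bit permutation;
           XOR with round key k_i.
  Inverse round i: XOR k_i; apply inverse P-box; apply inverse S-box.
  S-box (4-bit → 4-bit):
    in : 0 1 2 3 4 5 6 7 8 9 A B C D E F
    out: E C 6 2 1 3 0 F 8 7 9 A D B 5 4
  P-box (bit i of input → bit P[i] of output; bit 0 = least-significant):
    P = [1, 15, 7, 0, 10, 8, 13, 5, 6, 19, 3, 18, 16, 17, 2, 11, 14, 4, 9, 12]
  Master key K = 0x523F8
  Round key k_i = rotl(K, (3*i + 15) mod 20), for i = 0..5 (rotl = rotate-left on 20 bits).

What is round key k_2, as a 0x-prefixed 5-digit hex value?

K = 0x523F8
k_0 = rotl(K, (3*0+15) mod 20) = rotl(K, 15) = 0xC291F
k_1 = rotl(K, (3*1+15) mod 20) = rotl(K, 18) = 0x148FE
k_2 = rotl(K, (3*2+15) mod 20) = rotl(K, 1) = 0xA47F0

0xA47F0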